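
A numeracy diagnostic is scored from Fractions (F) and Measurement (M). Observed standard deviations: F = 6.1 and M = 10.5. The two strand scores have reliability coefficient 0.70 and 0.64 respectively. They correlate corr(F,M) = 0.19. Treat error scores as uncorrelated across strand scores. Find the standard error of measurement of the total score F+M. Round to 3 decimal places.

Var(total) = 147.46 + 24.339 = 171.799.
True-score variance = 96.607 + 24.339 = 120.946, so reliability = 0.7040.
Error variance = 171.799 − 120.946 = 50.853; SEM = √50.853 = 7.131.

7.131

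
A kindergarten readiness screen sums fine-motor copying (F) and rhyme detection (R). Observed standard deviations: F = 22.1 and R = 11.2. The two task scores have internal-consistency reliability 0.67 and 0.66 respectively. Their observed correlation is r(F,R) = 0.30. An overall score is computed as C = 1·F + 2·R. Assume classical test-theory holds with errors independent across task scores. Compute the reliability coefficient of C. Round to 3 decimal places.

0.742

Var(C) = 22.1² + 2²·11.2² + 2·[2·22.1·11.2·0.30] = 990.17 + 297.024 = 1287.19.
With uncorrelated errors the cross-covariances are all true-score covariance, so they carry over unchanged; only the diagonal terms shrink to ρᵢσᵢ².
True-score variance = [22.1²·0.67 + 2²·11.2²·0.66] + 297.024 = 658.396 + 297.024 = 955.42.
Reliability = 955.42 / 1287.19 = 0.742.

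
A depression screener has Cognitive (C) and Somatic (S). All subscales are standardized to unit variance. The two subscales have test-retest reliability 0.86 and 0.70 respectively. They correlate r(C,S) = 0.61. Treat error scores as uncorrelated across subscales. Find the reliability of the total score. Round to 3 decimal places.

Var(C+S) = 2 + 2·[0.61] = 2 + 1.22 = 3.22.
Because errors are independent across components, Cov(Tᵢ,Tⱼ) = Cov(Xᵢ,Xⱼ); the off-diagonal part of the true-score variance is the same as above.
True-score variance = [0.86 + 0.70] + 1.22 = 1.56 + 1.22 = 2.78.
Reliability = 2.78 / 3.22 = 0.863.

0.863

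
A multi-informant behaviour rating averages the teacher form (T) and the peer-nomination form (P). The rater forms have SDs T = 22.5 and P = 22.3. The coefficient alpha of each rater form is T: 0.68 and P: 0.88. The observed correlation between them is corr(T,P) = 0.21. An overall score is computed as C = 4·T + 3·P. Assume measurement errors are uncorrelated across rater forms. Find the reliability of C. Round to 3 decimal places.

0.793

Var(C) = 4²·22.5² + 3²·22.3² + 2·[12·22.5·22.3·0.21] = 12575.6 + 2528.82 = 15104.4.
Because errors are independent across components, Cov(Tᵢ,Tⱼ) = Cov(Xᵢ,Xⱼ); the off-diagonal part of the true-score variance is the same as above.
True-score variance = [4²·22.5²·0.68 + 3²·22.3²·0.88] + 2528.82 = 9446.54 + 2528.82 = 11975.4.
Reliability = 11975.4 / 15104.4 = 0.793.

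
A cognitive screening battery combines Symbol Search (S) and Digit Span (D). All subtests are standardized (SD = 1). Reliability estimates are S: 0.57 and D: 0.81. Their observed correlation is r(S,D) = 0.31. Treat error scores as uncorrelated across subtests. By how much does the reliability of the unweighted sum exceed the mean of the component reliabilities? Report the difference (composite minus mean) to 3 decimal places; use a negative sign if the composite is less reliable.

Var(sum) = 2 + 0.62 = 2.62; true-score variance = 1.38 + 0.62 = 2; composite reliability = 0.7634.
Mean component reliability = 0.6900.
Difference = 0.7634 − 0.6900 = 0.073.

0.073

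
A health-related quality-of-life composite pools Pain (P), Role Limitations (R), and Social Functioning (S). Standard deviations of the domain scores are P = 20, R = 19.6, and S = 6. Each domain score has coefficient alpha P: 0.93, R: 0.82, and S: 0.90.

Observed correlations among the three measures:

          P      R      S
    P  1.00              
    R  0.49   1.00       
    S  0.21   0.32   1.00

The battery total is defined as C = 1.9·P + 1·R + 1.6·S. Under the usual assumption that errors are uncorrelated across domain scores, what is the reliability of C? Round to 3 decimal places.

Var(C) = 1.9²·20² + 19.6² + 1.6²·6² + 2·[1.9·20·19.6·0.49 + 3.04·20·6·0.21 + 1.6·19.6·6·0.32] = 1920.32 + 1003.54 = 2923.86.
Because errors are independent across components, Cov(Tᵢ,Tⱼ) = Cov(Xᵢ,Xⱼ); the off-diagonal part of the true-score variance is the same as above.
True-score variance = [1.9²·20²·0.93 + 19.6²·0.82 + 1.6²·6²·0.90] + 1003.54 = 1740.88 + 1003.54 = 2744.42.
Reliability = 2744.42 / 2923.86 = 0.939.

0.939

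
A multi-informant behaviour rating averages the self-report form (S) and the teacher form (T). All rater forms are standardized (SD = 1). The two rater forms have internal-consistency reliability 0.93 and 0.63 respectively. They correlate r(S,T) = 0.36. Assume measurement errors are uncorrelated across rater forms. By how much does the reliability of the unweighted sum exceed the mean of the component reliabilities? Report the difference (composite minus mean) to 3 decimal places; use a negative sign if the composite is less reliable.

Var(sum) = 2 + 0.72 = 2.72; true-score variance = 1.56 + 0.72 = 2.28; composite reliability = 0.8382.
Mean component reliability = 0.7800.
Difference = 0.8382 − 0.7800 = 0.058.

0.058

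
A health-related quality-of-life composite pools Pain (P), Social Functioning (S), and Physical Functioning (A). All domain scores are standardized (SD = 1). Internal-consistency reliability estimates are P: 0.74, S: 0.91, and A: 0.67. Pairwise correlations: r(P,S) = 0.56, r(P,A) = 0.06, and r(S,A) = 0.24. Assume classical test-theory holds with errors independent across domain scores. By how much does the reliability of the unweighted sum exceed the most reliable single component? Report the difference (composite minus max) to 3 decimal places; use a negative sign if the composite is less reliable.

-0.054

Var(sum) = 3 + 1.72 = 4.72; true-score variance = 2.32 + 1.72 = 4.04; composite reliability = 0.8559.
Max component reliability = 0.9100.
Difference = 0.8559 − 0.9100 = -0.054.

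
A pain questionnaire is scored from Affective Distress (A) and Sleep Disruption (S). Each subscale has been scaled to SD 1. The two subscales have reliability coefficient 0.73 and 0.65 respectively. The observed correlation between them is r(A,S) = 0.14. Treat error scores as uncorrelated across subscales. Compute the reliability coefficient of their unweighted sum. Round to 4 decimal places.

Var(A+S) = 2 + 2·[0.14] = 2 + 0.28 = 2.28.
Under uncorrelated errors the observed covariances equal the true-score covariances, so only the own-variance terms attenuate.
True-score variance = [0.73 + 0.65] + 0.28 = 1.38 + 0.28 = 1.66.
Reliability = 1.66 / 2.28 = 0.7281.

0.7281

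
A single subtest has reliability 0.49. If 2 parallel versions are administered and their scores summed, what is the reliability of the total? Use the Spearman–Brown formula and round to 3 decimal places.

0.658

ρ_k = kρ / (1 + (k−1)ρ) = 2·0.49 / (1 + 1·0.49) = 0.980 / 1.490 = 0.658.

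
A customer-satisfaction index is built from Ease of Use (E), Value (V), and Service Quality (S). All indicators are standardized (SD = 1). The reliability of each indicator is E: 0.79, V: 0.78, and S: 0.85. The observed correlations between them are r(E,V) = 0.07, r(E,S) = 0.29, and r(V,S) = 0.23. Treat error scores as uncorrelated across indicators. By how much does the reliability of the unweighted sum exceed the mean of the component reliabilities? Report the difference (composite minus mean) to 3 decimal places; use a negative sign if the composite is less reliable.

0.055

Var(sum) = 3 + 1.18 = 4.18; true-score variance = 2.42 + 1.18 = 3.6; composite reliability = 0.8612.
Mean component reliability = 0.8067.
Difference = 0.8612 − 0.8067 = 0.055.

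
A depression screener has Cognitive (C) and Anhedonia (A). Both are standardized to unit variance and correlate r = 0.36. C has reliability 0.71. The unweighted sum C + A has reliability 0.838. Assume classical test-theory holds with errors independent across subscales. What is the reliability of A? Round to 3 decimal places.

Var(C+A) = 2 + 2·0.36 = 2.720.
True-score variance = ρ_C + ρ_A + 2·0.36, so 0.838 = (0.71 + ρ_A + 0.72) / 2.720.
ρ_A = 0.838·2.720 − 0.71 − 0.72 = 0.849.

0.849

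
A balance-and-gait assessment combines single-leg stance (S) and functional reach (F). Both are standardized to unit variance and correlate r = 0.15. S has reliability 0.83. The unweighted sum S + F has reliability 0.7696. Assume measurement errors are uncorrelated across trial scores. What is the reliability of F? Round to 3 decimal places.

0.640

Var(S+F) = 2 + 2·0.15 = 2.300.
True-score variance = ρ_S + ρ_F + 2·0.15, so 0.7696 = (0.83 + ρ_F + 0.30) / 2.300.
ρ_F = 0.7696·2.300 − 0.83 − 0.30 = 0.640.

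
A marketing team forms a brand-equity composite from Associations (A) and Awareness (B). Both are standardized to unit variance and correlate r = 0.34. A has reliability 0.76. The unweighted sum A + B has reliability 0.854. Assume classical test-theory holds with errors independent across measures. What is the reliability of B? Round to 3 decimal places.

0.849

Var(A+B) = 2 + 2·0.34 = 2.680.
True-score variance = ρ_A + ρ_B + 2·0.34, so 0.854 = (0.76 + ρ_B + 0.68) / 2.680.
ρ_B = 0.854·2.680 − 0.76 − 0.68 = 0.849.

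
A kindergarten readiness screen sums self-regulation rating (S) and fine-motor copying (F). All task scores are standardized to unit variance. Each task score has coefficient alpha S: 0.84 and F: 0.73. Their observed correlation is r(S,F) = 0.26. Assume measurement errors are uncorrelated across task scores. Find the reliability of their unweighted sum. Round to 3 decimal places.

Var(S+F) = 2 + 2·[0.26] = 2 + 0.52 = 2.52.
Under uncorrelated errors the observed covariances equal the true-score covariances, so only the own-variance terms attenuate.
True-score variance = [0.84 + 0.73] + 0.52 = 1.57 + 0.52 = 2.09.
Reliability = 2.09 / 2.52 = 0.829.

0.829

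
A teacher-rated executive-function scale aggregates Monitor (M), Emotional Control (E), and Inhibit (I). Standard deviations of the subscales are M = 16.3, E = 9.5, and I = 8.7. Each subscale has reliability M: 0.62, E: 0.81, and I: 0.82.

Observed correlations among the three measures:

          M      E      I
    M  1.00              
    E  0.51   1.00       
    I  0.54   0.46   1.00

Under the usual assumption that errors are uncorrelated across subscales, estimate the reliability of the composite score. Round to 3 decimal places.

0.839

Var(M+E+I) = 16.3² + 9.5² + 8.7² + 2·[16.3·9.5·0.51 + 16.3·8.7·0.54 + 9.5·8.7·0.46] = 431.63 + 387.14 = 818.77.
With uncorrelated errors the cross-covariances are all true-score covariance, so they carry over unchanged; only the diagonal terms shrink to ρᵢσᵢ².
True-score variance = [16.3²·0.62 + 9.5²·0.81 + 8.7²·0.82] + 387.14 = 299.896 + 387.14 = 687.036.
Reliability = 687.036 / 818.77 = 0.839.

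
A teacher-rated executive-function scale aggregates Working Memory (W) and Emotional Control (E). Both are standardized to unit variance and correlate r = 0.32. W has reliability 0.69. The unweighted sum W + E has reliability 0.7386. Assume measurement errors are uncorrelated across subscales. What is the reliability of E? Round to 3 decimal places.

0.620

Var(W+E) = 2 + 2·0.32 = 2.640.
True-score variance = ρ_W + ρ_E + 2·0.32, so 0.7386 = (0.69 + ρ_E + 0.64) / 2.640.
ρ_E = 0.7386·2.640 − 0.69 − 0.64 = 0.620.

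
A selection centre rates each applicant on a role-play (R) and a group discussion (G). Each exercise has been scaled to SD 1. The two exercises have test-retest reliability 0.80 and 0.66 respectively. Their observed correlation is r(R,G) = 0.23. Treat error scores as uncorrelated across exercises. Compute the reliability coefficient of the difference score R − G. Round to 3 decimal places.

Var(R−G) = 1 + 1 − 2·0.23 = 2 − 0.46 = 1.54.
Under uncorrelated errors the observed covariances equal the true-score covariances, so only the own-variance terms attenuate.
True-score variance = [0.80 + 0.66] − 0.46 = 1.46 − 0.46 = 1.
Reliability = 1 / 1.54 = 0.649.

0.649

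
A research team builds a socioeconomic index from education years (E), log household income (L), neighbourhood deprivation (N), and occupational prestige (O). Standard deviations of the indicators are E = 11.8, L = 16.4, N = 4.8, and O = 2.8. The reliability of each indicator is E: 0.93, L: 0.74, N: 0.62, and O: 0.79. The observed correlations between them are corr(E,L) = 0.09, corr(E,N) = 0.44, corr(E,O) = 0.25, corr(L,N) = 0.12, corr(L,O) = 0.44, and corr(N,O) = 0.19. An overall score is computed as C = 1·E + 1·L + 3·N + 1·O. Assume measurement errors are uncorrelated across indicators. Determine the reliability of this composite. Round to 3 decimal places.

Var(C) = 11.8² + 16.4² + 3²·4.8² + 2.8² + 2·[11.8·16.4·0.09 + 3·11.8·4.8·0.44 + 11.8·2.8·0.25 + 3·16.4·4.8·0.12 + 16.4·2.8·0.44 + 3·4.8·2.8·0.19] = 623.4 + 313.293 = 936.693.
Under uncorrelated errors the observed covariances equal the true-score covariances, so only the own-variance terms attenuate.
True-score variance = [11.8²·0.93 + 16.4²·0.74 + 3²·4.8²·0.62 + 2.8²·0.79] + 313.293 = 463.28 + 313.293 = 776.573.
Reliability = 776.573 / 936.693 = 0.829.

0.829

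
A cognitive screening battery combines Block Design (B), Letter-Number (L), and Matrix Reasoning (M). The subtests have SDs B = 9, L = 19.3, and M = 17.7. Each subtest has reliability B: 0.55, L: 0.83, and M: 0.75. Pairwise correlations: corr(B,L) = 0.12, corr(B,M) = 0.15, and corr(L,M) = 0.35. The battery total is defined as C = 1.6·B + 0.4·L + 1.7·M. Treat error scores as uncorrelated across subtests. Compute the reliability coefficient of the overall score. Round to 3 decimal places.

0.779

Var(C) = 1.6²·9² + 0.4²·19.3² + 1.7²·17.7² + 2·[0.64·9·19.3·0.12 + 2.72·9·17.7·0.15 + 0.68·19.3·17.7·0.35] = 1172.37 + 319.275 = 1491.64.
Because errors are independent across components, Cov(Tᵢ,Tⱼ) = Cov(Xᵢ,Xⱼ); the off-diagonal part of the true-score variance is the same as above.
True-score variance = [1.6²·9²·0.55 + 0.4²·19.3²·0.83 + 1.7²·17.7²·0.75] + 319.275 = 842.571 + 319.275 = 1161.85.
Reliability = 1161.85 / 1491.64 = 0.779.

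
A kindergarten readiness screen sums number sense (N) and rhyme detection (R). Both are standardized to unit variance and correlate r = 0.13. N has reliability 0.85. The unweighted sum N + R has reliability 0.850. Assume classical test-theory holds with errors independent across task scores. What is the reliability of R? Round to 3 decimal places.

Var(N+R) = 2 + 2·0.13 = 2.260.
True-score variance = ρ_N + ρ_R + 2·0.13, so 0.850 = (0.85 + ρ_R + 0.26) / 2.260.
ρ_R = 0.850·2.260 − 0.85 − 0.26 = 0.811.

0.811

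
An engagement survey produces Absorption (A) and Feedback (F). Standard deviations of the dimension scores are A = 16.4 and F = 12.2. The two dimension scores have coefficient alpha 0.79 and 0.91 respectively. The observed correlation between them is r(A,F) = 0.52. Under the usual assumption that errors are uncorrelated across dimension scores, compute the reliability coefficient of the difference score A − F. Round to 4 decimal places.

0.6668

Var(A−F) = 16.4² + 12.2² − 2·16.4·12.2·0.52 = 417.8 − 208.083 = 209.717.
Because errors are independent across components, Cov(Tᵢ,Tⱼ) = Cov(Xᵢ,Xⱼ); the off-diagonal part of the true-score variance is the same as above.
True-score variance = [16.4²·0.79 + 12.2²·0.91] − 208.083 = 347.923 − 208.083 = 139.84.
Reliability = 139.84 / 209.717 = 0.6668.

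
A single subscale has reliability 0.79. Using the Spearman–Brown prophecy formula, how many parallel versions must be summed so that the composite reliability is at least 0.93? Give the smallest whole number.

k ≥ ρ*(1−ρ₁)/(ρ₁(1−ρ*)) = 0.93·0.21 / (0.79·0.07) = 3.532.
Smallest integer k = 4.

4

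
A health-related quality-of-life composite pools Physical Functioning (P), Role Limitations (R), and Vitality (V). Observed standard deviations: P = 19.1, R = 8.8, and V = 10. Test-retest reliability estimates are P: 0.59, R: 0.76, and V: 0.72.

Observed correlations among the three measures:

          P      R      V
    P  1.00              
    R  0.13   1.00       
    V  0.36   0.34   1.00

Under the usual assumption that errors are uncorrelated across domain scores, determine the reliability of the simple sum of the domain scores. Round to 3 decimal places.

0.750

Var(P+R+V) = 19.1² + 8.8² + 10² + 2·[19.1·8.8·0.13 + 19.1·10·0.36 + 8.8·10·0.34] = 542.25 + 241.061 = 783.311.
Under uncorrelated errors the observed covariances equal the true-score covariances, so only the own-variance terms attenuate.
True-score variance = [19.1²·0.59 + 8.8²·0.76 + 10²·0.72] + 241.061 = 346.092 + 241.061 = 587.153.
Reliability = 587.153 / 783.311 = 0.750.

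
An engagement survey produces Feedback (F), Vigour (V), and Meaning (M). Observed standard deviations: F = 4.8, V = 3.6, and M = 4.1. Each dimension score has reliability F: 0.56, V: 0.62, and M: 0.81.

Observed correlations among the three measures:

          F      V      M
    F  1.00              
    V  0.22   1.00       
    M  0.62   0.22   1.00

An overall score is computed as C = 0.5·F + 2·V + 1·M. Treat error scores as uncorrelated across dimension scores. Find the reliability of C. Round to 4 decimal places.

0.7628

Var(C) = 0.5²·4.8² + 2²·3.6² + 4.1² + 2·[4.8·3.6·0.22 + 0.5·4.8·4.1·0.62 + 2·3.6·4.1·0.22] = 74.41 + 32.7936 = 107.204.
Under uncorrelated errors the observed covariances equal the true-score covariances, so only the own-variance terms attenuate.
True-score variance = [0.5²·4.8²·0.56 + 2²·3.6²·0.62 + 4.1²·0.81] + 32.7936 = 48.9825 + 32.7936 = 81.7761.
Reliability = 81.7761 / 107.204 = 0.7628.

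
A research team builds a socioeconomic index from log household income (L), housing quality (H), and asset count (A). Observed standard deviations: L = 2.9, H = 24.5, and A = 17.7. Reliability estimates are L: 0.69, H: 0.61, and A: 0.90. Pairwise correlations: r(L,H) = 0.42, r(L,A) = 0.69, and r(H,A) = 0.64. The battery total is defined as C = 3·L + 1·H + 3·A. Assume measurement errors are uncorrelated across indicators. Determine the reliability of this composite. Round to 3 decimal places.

Var(C) = 3²·2.9² + 24.5² + 3²·17.7² + 2·[3·2.9·24.5·0.42 + 9·2.9·17.7·0.69 + 3·24.5·17.7·0.64] = 3495.55 + 2481.78 = 5977.33.
Under uncorrelated errors the observed covariances equal the true-score covariances, so only the own-variance terms attenuate.
True-score variance = [3²·2.9²·0.69 + 24.5²·0.61 + 3²·17.7²·0.90] + 2481.78 = 2956.03 + 2481.78 = 5437.81.
Reliability = 5437.81 / 5977.33 = 0.910.

0.910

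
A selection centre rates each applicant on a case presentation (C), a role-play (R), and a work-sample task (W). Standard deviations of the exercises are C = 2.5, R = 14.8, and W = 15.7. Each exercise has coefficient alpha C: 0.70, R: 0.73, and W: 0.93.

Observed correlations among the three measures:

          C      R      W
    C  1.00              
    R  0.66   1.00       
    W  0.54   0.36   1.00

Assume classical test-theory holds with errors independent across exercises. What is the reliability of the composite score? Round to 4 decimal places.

Var(C+R+W) = 2.5² + 14.8² + 15.7² + 2·[2.5·14.8·0.66 + 2.5·15.7·0.54 + 14.8·15.7·0.36] = 471.78 + 258.529 = 730.309.
Under uncorrelated errors the observed covariances equal the true-score covariances, so only the own-variance terms attenuate.
True-score variance = [2.5²·0.70 + 14.8²·0.73 + 15.7²·0.93] + 258.529 = 393.51 + 258.529 = 652.039.
Reliability = 652.039 / 730.309 = 0.8928.

0.8928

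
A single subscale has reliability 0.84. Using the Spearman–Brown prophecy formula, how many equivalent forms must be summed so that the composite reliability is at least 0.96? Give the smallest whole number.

k ≥ ρ*(1−ρ₁)/(ρ₁(1−ρ*)) = 0.96·0.16 / (0.84·0.04) = 4.571.
Smallest integer k = 5.

5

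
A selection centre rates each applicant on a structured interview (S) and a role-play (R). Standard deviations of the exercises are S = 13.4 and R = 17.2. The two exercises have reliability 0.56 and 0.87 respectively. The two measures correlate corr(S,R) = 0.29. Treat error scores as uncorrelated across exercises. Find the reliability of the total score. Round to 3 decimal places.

Var(S+R) = 13.4² + 17.2² + 2·[13.4·17.2·0.29] = 475.4 + 133.678 = 609.078.
With uncorrelated errors the cross-covariances are all true-score covariance, so they carry over unchanged; only the diagonal terms shrink to ρᵢσᵢ².
True-score variance = [13.4²·0.56 + 17.2²·0.87] + 133.678 = 357.934 + 133.678 = 491.613.
Reliability = 491.613 / 609.078 = 0.807.

0.807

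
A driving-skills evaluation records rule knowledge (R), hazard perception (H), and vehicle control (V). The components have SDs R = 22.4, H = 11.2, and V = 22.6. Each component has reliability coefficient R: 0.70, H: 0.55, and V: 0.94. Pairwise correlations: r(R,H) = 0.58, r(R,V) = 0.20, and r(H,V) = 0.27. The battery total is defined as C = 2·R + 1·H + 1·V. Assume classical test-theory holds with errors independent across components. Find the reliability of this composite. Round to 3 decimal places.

Var(C) = 2²·22.4² + 11.2² + 22.6² + 2·[2·22.4·11.2·0.58 + 2·22.4·22.6·0.20 + 11.2·22.6·0.27] = 2643.24 + 1123.72 = 3766.96.
Under uncorrelated errors the observed covariances equal the true-score covariances, so only the own-variance terms attenuate.
True-score variance = [2²·22.4²·0.70 + 11.2²·0.55 + 22.6²·0.94] + 1123.72 = 1954.03 + 1123.72 = 3077.75.
Reliability = 3077.75 / 3766.96 = 0.817.

0.817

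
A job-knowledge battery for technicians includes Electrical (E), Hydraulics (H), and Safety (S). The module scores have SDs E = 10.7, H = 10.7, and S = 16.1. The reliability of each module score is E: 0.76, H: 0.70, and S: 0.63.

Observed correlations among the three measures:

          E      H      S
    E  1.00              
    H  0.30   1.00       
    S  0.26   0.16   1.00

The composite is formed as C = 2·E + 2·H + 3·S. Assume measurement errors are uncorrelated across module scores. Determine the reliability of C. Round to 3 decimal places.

Var(C) = 2²·10.7² + 2²·10.7² + 3²·16.1² + 2·[4·10.7·10.7·0.30 + 6·10.7·16.1·0.26 + 6·10.7·16.1·0.16] = 3248.81 + 1143.02 = 4391.83.
Because errors are independent across components, Cov(Tᵢ,Tⱼ) = Cov(Xᵢ,Xⱼ); the off-diagonal part of the true-score variance is the same as above.
True-score variance = [2²·10.7²·0.76 + 2²·10.7²·0.70 + 3²·16.1²·0.63] + 1143.02 = 2138.34 + 1143.02 = 3281.36.
Reliability = 3281.36 / 4391.83 = 0.747.

0.747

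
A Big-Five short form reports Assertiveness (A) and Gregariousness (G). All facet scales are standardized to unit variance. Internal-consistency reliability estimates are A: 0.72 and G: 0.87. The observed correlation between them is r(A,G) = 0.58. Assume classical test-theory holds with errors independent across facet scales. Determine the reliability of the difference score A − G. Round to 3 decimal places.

Var(A−G) = 1 + 1 − 2·0.58 = 2 − 1.16 = 0.84.
With uncorrelated errors the cross-covariances are all true-score covariance, so they carry over unchanged; only the diagonal terms shrink to ρᵢσᵢ².
True-score variance = [0.72 + 0.87] − 1.16 = 1.59 − 1.16 = 0.43.
Reliability = 0.43 / 0.84 = 0.512.

0.512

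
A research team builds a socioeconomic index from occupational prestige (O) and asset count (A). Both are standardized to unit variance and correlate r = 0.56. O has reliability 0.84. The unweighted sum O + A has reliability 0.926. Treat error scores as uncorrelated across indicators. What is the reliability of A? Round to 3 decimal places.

0.929

Var(O+A) = 2 + 2·0.56 = 3.120.
True-score variance = ρ_O + ρ_A + 2·0.56, so 0.926 = (0.84 + ρ_A + 1.12) / 3.120.
ρ_A = 0.926·3.120 − 0.84 − 1.12 = 0.929.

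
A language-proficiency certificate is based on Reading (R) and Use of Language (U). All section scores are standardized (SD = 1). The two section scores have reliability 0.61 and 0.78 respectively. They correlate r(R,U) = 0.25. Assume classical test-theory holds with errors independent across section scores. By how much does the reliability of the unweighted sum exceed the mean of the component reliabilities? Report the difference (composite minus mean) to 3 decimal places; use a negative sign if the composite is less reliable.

0.061

Var(sum) = 2 + 0.5 = 2.5; true-score variance = 1.39 + 0.5 = 1.89; composite reliability = 0.7560.
Mean component reliability = 0.6950.
Difference = 0.7560 − 0.6950 = 0.061.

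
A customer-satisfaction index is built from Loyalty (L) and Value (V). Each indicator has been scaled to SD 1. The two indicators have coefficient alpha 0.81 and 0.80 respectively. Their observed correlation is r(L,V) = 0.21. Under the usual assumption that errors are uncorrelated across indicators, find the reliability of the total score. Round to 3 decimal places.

Var(L+V) = 2 + 2·[0.21] = 2 + 0.42 = 2.42.
Under uncorrelated errors the observed covariances equal the true-score covariances, so only the own-variance terms attenuate.
True-score variance = [0.81 + 0.80] + 0.42 = 1.61 + 0.42 = 2.03.
Reliability = 2.03 / 2.42 = 0.839.

0.839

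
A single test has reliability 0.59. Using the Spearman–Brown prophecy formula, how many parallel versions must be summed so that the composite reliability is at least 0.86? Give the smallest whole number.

5

k ≥ ρ*(1−ρ₁)/(ρ₁(1−ρ*)) = 0.86·0.41 / (0.59·0.14) = 4.269.
Smallest integer k = 5.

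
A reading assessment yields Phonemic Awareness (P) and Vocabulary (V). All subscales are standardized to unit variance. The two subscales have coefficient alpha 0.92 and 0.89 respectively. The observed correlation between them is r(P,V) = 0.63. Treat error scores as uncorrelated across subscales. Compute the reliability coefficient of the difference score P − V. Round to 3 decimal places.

0.743

Var(P−V) = 1 + 1 − 2·0.63 = 2 − 1.26 = 0.74.
Because errors are independent across components, Cov(Tᵢ,Tⱼ) = Cov(Xᵢ,Xⱼ); the off-diagonal part of the true-score variance is the same as above.
True-score variance = [0.92 + 0.89] − 1.26 = 1.81 − 1.26 = 0.55.
Reliability = 0.55 / 0.74 = 0.743.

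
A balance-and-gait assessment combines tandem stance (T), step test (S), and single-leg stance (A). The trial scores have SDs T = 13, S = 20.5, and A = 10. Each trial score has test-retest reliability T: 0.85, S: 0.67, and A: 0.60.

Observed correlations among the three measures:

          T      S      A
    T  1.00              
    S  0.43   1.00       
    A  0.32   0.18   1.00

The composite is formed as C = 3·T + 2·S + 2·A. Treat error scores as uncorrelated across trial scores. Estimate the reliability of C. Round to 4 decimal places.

0.8366

Var(C) = 3²·13² + 2²·20.5² + 2²·10² + 2·[6·13·20.5·0.43 + 6·13·10·0.32 + 4·20.5·10·0.18] = 3602 + 2169.54 = 5771.54.
Under uncorrelated errors the observed covariances equal the true-score covariances, so only the own-variance terms attenuate.
True-score variance = [3²·13²·0.85 + 2²·20.5²·0.67 + 2²·10²·0.60] + 2169.54 = 2659.12 + 2169.54 = 4828.66.
Reliability = 4828.66 / 5771.54 = 0.8366.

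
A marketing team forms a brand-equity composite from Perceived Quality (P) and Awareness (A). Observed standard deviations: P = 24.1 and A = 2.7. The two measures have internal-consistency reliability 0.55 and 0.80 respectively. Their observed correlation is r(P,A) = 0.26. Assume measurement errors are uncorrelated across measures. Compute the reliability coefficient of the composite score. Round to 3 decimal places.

Var(P+A) = 24.1² + 2.7² + 2·[24.1·2.7·0.26] = 588.1 + 33.8364 = 621.936.
Because errors are independent across components, Cov(Tᵢ,Tⱼ) = Cov(Xᵢ,Xⱼ); the off-diagonal part of the true-score variance is the same as above.
True-score variance = [24.1²·0.55 + 2.7²·0.80] + 33.8364 = 325.278 + 33.8364 = 359.114.
Reliability = 359.114 / 621.936 = 0.577.

0.577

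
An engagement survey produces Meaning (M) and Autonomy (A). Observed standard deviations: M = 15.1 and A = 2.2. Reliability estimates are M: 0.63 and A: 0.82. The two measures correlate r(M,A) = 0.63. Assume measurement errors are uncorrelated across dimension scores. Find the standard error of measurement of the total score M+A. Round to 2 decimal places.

Var(total) = 232.85 + 41.8572 = 274.707.
True-score variance = 147.615 + 41.8572 = 189.472, so reliability = 0.6897.
Error variance = 274.707 − 189.472 = 85.2349; SEM = √85.2349 = 9.23.

9.23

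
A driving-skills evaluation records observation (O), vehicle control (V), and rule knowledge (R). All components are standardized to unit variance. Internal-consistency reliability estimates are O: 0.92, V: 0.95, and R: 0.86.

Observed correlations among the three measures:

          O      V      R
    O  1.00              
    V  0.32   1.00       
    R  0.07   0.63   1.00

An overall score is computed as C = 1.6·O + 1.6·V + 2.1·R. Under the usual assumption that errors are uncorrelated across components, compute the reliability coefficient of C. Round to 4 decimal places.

0.9401

Var(C) = 1.6² + 1.6² + 2.1² + 2·[2.56·0.32 + 3.36·0.07 + 3.36·0.63] = 9.53 + 6.3424 = 15.8724.
With uncorrelated errors the cross-covariances are all true-score covariance, so they carry over unchanged; only the diagonal terms shrink to ρᵢσᵢ².
True-score variance = [1.6²·0.92 + 1.6²·0.95 + 2.1²·0.86] + 6.3424 = 8.5798 + 6.3424 = 14.9222.
Reliability = 14.9222 / 15.8724 = 0.9401.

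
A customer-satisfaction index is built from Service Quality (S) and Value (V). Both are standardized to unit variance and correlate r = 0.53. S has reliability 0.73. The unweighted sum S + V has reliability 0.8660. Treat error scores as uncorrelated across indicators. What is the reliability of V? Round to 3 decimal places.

Var(S+V) = 2 + 2·0.53 = 3.060.
True-score variance = ρ_S + ρ_V + 2·0.53, so 0.8660 = (0.73 + ρ_V + 1.06) / 3.060.
ρ_V = 0.8660·3.060 − 0.73 − 1.06 = 0.860.

0.860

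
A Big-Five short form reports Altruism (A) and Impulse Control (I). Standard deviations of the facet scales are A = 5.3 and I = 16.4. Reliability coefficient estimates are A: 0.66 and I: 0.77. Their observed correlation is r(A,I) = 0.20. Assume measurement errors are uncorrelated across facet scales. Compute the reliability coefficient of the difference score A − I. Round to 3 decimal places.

Var(A−I) = 5.3² + 16.4² − 2·5.3·16.4·0.20 = 297.05 − 34.768 = 262.282.
Under uncorrelated errors the observed covariances equal the true-score covariances, so only the own-variance terms attenuate.
True-score variance = [5.3²·0.66 + 16.4²·0.77] − 34.768 = 225.639 − 34.768 = 190.871.
Reliability = 190.871 / 262.282 = 0.728.

0.728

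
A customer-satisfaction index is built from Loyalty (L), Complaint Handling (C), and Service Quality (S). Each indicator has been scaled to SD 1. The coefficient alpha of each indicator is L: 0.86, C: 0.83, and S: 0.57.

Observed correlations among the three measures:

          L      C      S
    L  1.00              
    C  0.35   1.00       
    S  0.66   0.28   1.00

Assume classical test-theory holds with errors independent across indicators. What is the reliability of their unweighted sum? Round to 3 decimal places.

Var(L+C+S) = 3 + 2·[0.35 + 0.66 + 0.28] = 3 + 2.58 = 5.58.
Because errors are independent across components, Cov(Tᵢ,Tⱼ) = Cov(Xᵢ,Xⱼ); the off-diagonal part of the true-score variance is the same as above.
True-score variance = [0.86 + 0.83 + 0.57] + 2.58 = 2.26 + 2.58 = 4.84.
Reliability = 4.84 / 5.58 = 0.867.

0.867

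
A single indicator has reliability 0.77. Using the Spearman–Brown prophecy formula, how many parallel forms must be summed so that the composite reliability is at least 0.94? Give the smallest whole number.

k ≥ ρ*(1−ρ₁)/(ρ₁(1−ρ*)) = 0.94·0.23 / (0.77·0.06) = 4.680.
Smallest integer k = 5.

5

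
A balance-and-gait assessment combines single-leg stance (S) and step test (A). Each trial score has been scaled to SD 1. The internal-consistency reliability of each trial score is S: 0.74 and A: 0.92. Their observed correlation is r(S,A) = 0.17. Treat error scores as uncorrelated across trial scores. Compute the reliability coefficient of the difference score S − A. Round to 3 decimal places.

0.795

Var(S−A) = 1 + 1 − 2·0.17 = 2 − 0.34 = 1.66.
Under uncorrelated errors the observed covariances equal the true-score covariances, so only the own-variance terms attenuate.
True-score variance = [0.74 + 0.92] − 0.34 = 1.66 − 0.34 = 1.32.
Reliability = 1.32 / 1.66 = 0.795.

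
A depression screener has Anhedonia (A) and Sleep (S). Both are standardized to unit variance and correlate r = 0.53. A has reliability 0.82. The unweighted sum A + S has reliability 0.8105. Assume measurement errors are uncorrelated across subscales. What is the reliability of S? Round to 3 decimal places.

0.600

Var(A+S) = 2 + 2·0.53 = 3.060.
True-score variance = ρ_A + ρ_S + 2·0.53, so 0.8105 = (0.82 + ρ_S + 1.06) / 3.060.
ρ_S = 0.8105·3.060 − 0.82 − 1.06 = 0.600.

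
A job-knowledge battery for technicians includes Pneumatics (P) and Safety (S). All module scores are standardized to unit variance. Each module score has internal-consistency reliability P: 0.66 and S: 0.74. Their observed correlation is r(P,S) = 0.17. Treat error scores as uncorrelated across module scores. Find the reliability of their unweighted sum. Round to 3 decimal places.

Var(P+S) = 2 + 2·[0.17] = 2 + 0.34 = 2.34.
With uncorrelated errors the cross-covariances are all true-score covariance, so they carry over unchanged; only the diagonal terms shrink to ρᵢσᵢ².
True-score variance = [0.66 + 0.74] + 0.34 = 1.4 + 0.34 = 1.74.
Reliability = 1.74 / 2.34 = 0.744.

0.744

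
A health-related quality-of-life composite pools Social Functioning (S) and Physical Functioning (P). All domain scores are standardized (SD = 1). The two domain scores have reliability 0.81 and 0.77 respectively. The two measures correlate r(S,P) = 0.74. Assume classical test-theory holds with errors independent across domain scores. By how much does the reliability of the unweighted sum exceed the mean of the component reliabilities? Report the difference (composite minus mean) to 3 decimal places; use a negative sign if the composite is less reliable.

Var(sum) = 2 + 1.48 = 3.48; true-score variance = 1.58 + 1.48 = 3.06; composite reliability = 0.8793.
Mean component reliability = 0.7900.
Difference = 0.8793 − 0.7900 = 0.089.

0.089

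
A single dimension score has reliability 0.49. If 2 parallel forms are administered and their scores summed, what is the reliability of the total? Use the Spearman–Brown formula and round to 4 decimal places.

0.6577

ρ_k = kρ / (1 + (k−1)ρ) = 2·0.49 / (1 + 1·0.49) = 0.980 / 1.490 = 0.6577.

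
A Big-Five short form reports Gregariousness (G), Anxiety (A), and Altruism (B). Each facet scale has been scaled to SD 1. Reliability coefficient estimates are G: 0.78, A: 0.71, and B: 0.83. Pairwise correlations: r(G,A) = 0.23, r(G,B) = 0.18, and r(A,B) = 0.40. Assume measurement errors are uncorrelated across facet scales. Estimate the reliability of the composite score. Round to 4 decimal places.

Var(G+A+B) = 3 + 2·[0.23 + 0.18 + 0.40] = 3 + 1.62 = 4.62.
Because errors are independent across components, Cov(Tᵢ,Tⱼ) = Cov(Xᵢ,Xⱼ); the off-diagonal part of the true-score variance is the same as above.
True-score variance = [0.78 + 0.71 + 0.83] + 1.62 = 2.32 + 1.62 = 3.94.
Reliability = 3.94 / 4.62 = 0.8528.

0.8528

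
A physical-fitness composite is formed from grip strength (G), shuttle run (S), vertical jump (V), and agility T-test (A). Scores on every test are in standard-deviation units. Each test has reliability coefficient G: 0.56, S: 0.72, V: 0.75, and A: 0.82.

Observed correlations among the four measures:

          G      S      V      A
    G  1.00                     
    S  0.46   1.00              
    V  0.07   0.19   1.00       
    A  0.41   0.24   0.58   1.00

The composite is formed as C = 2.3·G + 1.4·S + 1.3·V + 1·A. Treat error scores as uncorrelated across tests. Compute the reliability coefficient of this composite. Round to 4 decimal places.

Var(C) = 2.3² + 1.4² + 1.3² + 1 + 2·[3.22·0.46 + 2.99·0.07 + 2.3·0.41 + 1.82·0.19 + 1.4·0.24 + 1.3·0.58] = 9.94 + 8.1386 = 18.0786.
Under uncorrelated errors the observed covariances equal the true-score covariances, so only the own-variance terms attenuate.
True-score variance = [2.3²·0.56 + 1.4²·0.72 + 1.3²·0.75 + 0.82] + 8.1386 = 6.4611 + 8.1386 = 14.5997.
Reliability = 14.5997 / 18.0786 = 0.8076.

0.8076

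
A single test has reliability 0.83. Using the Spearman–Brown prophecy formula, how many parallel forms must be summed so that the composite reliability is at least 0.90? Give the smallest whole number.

2

k ≥ ρ*(1−ρ₁)/(ρ₁(1−ρ*)) = 0.90·0.17 / (0.83·0.10) = 1.843.
Smallest integer k = 2.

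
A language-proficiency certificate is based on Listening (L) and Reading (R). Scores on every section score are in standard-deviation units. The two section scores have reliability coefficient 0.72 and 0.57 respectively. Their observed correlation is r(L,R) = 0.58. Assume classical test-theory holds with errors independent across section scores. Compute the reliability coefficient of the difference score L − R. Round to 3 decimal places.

0.155

Var(L−R) = 1 + 1 − 2·0.58 = 2 − 1.16 = 0.84.
With uncorrelated errors the cross-covariances are all true-score covariance, so they carry over unchanged; only the diagonal terms shrink to ρᵢσᵢ².
True-score variance = [0.72 + 0.57] − 1.16 = 1.29 − 1.16 = 0.13.
Reliability = 0.13 / 0.84 = 0.155.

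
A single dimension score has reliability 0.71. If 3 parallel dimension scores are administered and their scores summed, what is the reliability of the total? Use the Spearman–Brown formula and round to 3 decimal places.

0.880

ρ_k = kρ / (1 + (k−1)ρ) = 3·0.71 / (1 + 2·0.71) = 2.130 / 2.420 = 0.880.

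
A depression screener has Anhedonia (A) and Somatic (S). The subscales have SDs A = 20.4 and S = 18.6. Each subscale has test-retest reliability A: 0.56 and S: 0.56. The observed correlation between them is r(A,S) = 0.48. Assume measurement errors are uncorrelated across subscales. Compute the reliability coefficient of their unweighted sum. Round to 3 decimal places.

0.702

Var(A+S) = 20.4² + 18.6² + 2·[20.4·18.6·0.48] = 762.12 + 364.262 = 1126.38.
Under uncorrelated errors the observed covariances equal the true-score covariances, so only the own-variance terms attenuate.
True-score variance = [20.4²·0.56 + 18.6²·0.56] + 364.262 = 426.787 + 364.262 = 791.05.
Reliability = 791.05 / 1126.38 = 0.702.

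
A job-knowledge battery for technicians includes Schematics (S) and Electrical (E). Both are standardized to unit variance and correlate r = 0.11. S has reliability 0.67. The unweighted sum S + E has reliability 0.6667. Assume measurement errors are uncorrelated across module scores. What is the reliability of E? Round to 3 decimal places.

0.590

Var(S+E) = 2 + 2·0.11 = 2.220.
True-score variance = ρ_S + ρ_E + 2·0.11, so 0.6667 = (0.67 + ρ_E + 0.22) / 2.220.
ρ_E = 0.6667·2.220 − 0.67 − 0.22 = 0.590.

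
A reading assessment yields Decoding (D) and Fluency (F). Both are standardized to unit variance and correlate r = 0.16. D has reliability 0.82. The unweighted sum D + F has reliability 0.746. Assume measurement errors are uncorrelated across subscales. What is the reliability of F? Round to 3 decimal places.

Var(D+F) = 2 + 2·0.16 = 2.320.
True-score variance = ρ_D + ρ_F + 2·0.16, so 0.746 = (0.82 + ρ_F + 0.32) / 2.320.
ρ_F = 0.746·2.320 − 0.82 − 0.32 = 0.591.

0.591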